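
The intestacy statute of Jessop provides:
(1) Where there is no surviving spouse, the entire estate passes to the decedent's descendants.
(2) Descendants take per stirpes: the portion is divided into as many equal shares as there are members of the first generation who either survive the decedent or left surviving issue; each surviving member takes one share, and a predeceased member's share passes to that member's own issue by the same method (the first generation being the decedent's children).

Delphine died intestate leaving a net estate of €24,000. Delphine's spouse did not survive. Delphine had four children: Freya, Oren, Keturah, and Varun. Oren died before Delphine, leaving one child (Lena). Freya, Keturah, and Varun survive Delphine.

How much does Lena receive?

The entire €24,000 passes to the descendants.
That amount (€24,000) is divided into 4 shares of €6,000: Freya, Keturah, and Varun each take €6,000; Oren's €6,000 share passes to Oren's issue.
Oren's share (€6,000) passes entirely to Lena.

Lena receives €6,000.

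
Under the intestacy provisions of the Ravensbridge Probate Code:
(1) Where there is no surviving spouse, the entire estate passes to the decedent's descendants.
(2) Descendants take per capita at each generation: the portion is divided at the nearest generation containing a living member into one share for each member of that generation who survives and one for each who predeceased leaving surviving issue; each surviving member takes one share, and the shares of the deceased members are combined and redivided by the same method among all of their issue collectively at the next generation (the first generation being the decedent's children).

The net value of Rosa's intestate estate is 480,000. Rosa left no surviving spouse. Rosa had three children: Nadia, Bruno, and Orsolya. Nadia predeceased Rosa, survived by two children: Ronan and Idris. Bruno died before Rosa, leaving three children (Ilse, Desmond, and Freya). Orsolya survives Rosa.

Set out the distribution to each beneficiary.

Ronan: 64,000; Idris: 64,000; Ilse: 64,000; Desmond: 64,000; Freya: 64,000; Orsolya: 160,000

The entire 480,000 passes to the descendants.
That amount (480,000) is divided at the children's generation into 3 shares of 160,000. Orsolya takes 160,000. The 2 shares of the deceased (Nadia and Bruno) are combined into a pool of 320,000.
That pool (320,000) is divided at the grandchildren's generation equally among Ronan, Idris, Ilse, Desmond, and Freya: 64,000 each.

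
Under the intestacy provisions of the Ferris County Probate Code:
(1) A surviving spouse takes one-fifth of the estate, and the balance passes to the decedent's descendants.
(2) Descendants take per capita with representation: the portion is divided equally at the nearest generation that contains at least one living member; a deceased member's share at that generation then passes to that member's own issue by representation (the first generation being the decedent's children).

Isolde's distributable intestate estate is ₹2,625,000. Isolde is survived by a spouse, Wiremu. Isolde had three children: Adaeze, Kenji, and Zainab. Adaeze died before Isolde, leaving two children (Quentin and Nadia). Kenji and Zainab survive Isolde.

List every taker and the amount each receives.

Wiremu takes one-fifth of ₹2,625,000 = ₹525,000. The remaining ₹2,100,000 passes to the descendants.
The descendants' portion (₹2,100,000) is divided into 3 shares of ₹700,000: Kenji and Zainab each take ₹700,000; Adaeze's ₹700,000 share passes to Adaeze's issue.
Adaeze's share (₹700,000) is divided into 2 shares of ₹350,000: Quentin and Nadia each take ₹350,000.

Wiremu: ₹525,000; Quentin: ₹350,000; Nadia: ₹350,000; Kenji: ₹700,000; Zainab: ₹700,000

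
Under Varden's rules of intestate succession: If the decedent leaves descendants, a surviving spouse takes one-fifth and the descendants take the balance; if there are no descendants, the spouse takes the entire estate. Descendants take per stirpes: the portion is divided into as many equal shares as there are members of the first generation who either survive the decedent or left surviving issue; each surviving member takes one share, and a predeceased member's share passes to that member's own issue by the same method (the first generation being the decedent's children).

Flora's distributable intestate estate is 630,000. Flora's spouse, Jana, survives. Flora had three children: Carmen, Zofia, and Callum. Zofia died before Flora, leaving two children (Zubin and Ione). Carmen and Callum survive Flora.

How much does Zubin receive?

Zubin receives 84,000.

Jana takes one-fifth of 630,000 = 126,000. The remaining 504,000 passes to the descendants.
The descendants' portion (504,000) is divided into 3 shares of 168,000: Carmen and Callum each take 168,000; Zofia's 168,000 share passes to Zofia's issue.
Zofia's share (168,000) is divided into 2 shares of 84,000: Zubin and Ione each take 84,000.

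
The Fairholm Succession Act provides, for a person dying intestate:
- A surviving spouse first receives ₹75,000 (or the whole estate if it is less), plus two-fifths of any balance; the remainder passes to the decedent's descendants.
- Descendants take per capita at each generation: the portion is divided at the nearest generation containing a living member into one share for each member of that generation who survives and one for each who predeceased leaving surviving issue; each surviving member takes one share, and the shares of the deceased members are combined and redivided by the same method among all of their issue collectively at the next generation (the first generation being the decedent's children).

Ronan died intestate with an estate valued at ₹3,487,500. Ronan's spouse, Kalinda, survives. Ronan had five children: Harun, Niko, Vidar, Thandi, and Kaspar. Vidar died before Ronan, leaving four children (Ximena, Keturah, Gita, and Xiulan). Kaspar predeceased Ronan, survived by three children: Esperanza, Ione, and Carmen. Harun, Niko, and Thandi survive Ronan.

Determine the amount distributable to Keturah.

Kalinda first takes ₹75,000, leaving a balance of ₹3,412,500. Kalinda then takes two-fifths of the balance (₹1,365,000), for a total of ₹1,440,000. The remaining ₹2,047,500 passes to the descendants.
The descendants' portion (₹2,047,500) is divided at the children's generation into 5 shares of ₹409,500. Harun, Niko, and Thandi each take ₹409,500. The 2 shares of the deceased (Vidar and Kaspar) are combined into a pool of ₹819,000.
That pool (₹819,000) is divided at the grandchildren's generation equally among Ximena, Keturah, Gita, Xiulan, Esperanza, Ione, and Carmen: ₹117,000 each.

Keturah receives ₹117,000.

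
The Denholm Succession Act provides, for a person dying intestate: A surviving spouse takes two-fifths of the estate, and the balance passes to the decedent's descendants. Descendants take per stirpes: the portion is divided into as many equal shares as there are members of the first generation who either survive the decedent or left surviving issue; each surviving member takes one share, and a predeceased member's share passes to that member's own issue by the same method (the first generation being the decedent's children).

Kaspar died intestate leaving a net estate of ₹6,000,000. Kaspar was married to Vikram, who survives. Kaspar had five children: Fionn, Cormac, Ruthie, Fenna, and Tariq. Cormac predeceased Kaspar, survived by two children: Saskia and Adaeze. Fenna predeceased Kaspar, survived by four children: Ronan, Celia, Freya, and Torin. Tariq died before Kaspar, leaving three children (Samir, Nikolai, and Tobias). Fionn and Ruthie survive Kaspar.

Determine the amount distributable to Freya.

Vikram takes two-fifths of ₹6,000,000 = ₹2,400,000. The remaining ₹3,600,000 passes to the descendants.
The descendants' portion (₹3,600,000) is divided into 5 shares of ₹720,000: Fionn and Ruthie each take ₹720,000; Cormac's ₹720,000 share passes to Cormac's issue; Fenna's ₹720,000 share passes to Fenna's issue; Tariq's ₹720,000 share passes to Tariq's issue.
Cormac's share (₹720,000) is divided into 2 shares of ₹360,000: Saskia and Adaeze each take ₹360,000.
Fenna's share (₹720,000) is divided into 4 shares of ₹180,000: Ronan, Celia, Freya, and Torin each take ₹180,000.
Tariq's share (₹720,000) is divided into 3 shares of ₹240,000: Samir, Nikolai, and Tobias each take ₹240,000.

Freya receives ₹180,000.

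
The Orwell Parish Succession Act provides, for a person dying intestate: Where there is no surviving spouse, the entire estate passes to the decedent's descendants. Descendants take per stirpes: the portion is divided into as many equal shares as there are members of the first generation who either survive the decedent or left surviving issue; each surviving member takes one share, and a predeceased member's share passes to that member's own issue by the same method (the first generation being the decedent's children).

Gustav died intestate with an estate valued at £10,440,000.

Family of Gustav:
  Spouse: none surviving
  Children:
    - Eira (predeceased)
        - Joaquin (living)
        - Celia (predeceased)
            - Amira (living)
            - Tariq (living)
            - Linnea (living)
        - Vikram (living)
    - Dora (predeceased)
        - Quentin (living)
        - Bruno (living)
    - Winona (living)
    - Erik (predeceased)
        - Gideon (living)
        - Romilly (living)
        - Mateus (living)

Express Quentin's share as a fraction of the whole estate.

Quentin receives 1/8 of the estate.

The entire £10,440,000 passes to the descendants.
That amount (£10,440,000) is divided into 4 shares of £2,610,000: Winona takes £2,610,000; Eira's £2,610,000 share passes to Eira's issue; Dora's £2,610,000 share passes to Dora's issue; Erik's £2,610,000 share passes to Erik's issue.
Eira's share (£2,610,000) is divided into 3 shares of £870,000: Joaquin and Vikram each take £870,000; Celia's £870,000 share passes to Celia's issue.
Celia's share (£870,000) is divided into 3 shares of £290,000: Amira, Tariq, and Linnea each take £290,000.
Dora's share (£2,610,000) is divided into 2 shares of £1,305,000: Quentin and Bruno each take £1,305,000.
Erik's share (£2,610,000) is divided into 3 shares of £870,000: Gideon, Romilly, and Mateus each take £870,000.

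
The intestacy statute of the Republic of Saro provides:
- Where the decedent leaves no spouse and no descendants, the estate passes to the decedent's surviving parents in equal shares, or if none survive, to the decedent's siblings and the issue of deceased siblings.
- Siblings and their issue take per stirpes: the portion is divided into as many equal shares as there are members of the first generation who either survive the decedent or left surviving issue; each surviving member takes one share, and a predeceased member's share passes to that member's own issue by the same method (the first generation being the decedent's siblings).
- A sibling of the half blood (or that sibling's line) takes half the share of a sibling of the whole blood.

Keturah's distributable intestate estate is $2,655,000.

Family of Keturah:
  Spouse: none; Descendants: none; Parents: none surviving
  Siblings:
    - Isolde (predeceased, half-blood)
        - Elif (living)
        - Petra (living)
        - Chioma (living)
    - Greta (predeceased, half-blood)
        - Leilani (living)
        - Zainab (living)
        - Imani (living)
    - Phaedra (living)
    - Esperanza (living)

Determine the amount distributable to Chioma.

The entire $2,655,000 passes to the siblings and their issue.
Counting each half-blood sibling's line as half a unit, there are 3 units in $2,655,000, so one unit is $885,000. Whole-blood lines (Phaedra and Esperanza) take $885,000 each; half-blood lines (Isolde and Greta) take $442,500 each.
Isolde's share ($442,500) is divided into 3 shares of $147,500: Elif, Petra, and Chioma each take $147,500.
Greta's share ($442,500) is divided into 3 shares of $147,500: Leilani, Zainab, and Imani each take $147,500.

Chioma receives $147,500.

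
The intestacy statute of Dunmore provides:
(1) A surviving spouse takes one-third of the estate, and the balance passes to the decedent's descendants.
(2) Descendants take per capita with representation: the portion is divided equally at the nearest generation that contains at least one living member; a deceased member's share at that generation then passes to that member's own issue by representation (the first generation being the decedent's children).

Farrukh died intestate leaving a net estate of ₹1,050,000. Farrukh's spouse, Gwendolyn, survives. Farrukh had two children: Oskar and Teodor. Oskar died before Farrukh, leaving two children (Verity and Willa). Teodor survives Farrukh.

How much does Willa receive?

Willa receives ₹175,000.

Gwendolyn takes one-third of ₹1,050,000 = ₹350,000. The remaining ₹700,000 passes to the descendants.
The descendants' portion (₹700,000) is divided into 2 shares of ₹350,000: Teodor takes ₹350,000; Oskar's ₹350,000 share passes to Oskar's issue.
Oskar's share (₹350,000) is divided into 2 shares of ₹175,000: Verity and Willa each take ₹175,000.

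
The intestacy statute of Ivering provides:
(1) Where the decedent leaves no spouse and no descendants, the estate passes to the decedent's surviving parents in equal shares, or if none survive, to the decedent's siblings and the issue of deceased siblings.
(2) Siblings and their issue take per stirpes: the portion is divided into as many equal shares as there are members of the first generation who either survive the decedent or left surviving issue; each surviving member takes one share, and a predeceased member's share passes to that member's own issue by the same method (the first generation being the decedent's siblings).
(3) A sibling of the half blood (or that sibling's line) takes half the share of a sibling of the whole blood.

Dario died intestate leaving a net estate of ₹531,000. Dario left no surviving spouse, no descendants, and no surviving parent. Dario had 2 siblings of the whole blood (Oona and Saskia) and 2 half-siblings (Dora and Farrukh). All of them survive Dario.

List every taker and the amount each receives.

Dora: ₹88,500; Farrukh: ₹88,500; Oona: ₹177,000; Saskia: ₹177,000

The entire ₹531,000 passes to the siblings and their issue.
Counting each half-blood sibling's line as half a unit, there are 3 units in ₹531,000, so one unit is ₹177,000. Whole-blood lines (Oona and Saskia) take ₹177,000 each; half-blood lines (Dora and Farrukh) take ₹88,500 each.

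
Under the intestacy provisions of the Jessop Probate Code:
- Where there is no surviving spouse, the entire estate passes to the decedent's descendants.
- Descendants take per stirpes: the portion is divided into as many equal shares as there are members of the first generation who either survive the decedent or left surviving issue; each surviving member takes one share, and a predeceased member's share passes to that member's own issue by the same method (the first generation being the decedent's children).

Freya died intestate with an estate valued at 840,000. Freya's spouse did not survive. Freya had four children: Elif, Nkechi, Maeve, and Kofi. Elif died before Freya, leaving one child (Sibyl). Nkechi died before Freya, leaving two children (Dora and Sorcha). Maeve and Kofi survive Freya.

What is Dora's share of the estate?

The entire 840,000 passes to the descendants.
That amount (840,000) is divided into 4 shares of 210,000: Maeve and Kofi each take 210,000; Elif's 210,000 share passes to Elif's issue; Nkechi's 210,000 share passes to Nkechi's issue.
Elif's share (210,000) passes entirely to Sibyl.
Nkechi's share (210,000) is divided into 2 shares of 105,000: Dora and Sorcha each take 105,000.

Dora receives 105,000.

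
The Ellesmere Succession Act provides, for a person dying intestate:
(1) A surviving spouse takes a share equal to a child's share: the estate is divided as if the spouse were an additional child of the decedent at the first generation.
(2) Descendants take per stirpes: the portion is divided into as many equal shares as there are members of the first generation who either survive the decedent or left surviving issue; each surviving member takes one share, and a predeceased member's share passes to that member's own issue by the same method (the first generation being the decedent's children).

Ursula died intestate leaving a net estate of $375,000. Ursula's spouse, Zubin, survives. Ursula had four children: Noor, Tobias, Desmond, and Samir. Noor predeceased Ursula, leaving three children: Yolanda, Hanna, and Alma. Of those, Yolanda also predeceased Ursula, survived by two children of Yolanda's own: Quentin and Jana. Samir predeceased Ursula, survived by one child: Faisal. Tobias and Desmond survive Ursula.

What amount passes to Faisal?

Faisal receives $75,000.

The spouse counts as an additional share at the children's level, so there are 5 primary shares of $75,000. Zubin takes one such share ($75,000).
The children's combined portion ($300,000) is divided into 4 shares of $75,000: Tobias and Desmond each take $75,000; Noor's $75,000 share passes to Noor's issue; Samir's $75,000 share passes to Samir's issue.
Noor's share ($75,000) is divided into 3 shares of $25,000: Hanna and Alma each take $25,000; Yolanda's $25,000 share passes to Yolanda's issue.
Yolanda's share ($25,000) is divided into 2 shares of $12,500: Quentin and Jana each take $12,500.
Samir's share ($75,000) passes entirely to Faisal.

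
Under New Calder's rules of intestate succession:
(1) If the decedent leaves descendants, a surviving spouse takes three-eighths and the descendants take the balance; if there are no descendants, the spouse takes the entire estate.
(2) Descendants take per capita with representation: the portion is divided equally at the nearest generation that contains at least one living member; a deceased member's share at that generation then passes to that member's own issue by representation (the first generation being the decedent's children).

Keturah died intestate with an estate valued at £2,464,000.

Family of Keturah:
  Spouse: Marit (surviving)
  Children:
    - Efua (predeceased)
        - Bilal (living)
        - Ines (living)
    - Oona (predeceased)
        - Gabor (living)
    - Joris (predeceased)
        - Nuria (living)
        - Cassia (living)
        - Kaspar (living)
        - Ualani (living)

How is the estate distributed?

Marit takes three-eighths of £2,464,000 = £924,000. The remaining £1,540,000 passes to the descendants.
No child survives, so the initial division is made at the grandchildren's generation.
The descendants' portion (£1,540,000) is divided into 7 shares of £220,000: Bilal, Ines, Gabor, Nuria, Cassia, Kaspar, and Ualani each take £220,000.

Marit: £924,000; Bilal: £220,000; Ines: £220,000; Gabor: £220,000; Nuria: £220,000; Cassia: £220,000; Kaspar: £220,000; Ualani: £220,000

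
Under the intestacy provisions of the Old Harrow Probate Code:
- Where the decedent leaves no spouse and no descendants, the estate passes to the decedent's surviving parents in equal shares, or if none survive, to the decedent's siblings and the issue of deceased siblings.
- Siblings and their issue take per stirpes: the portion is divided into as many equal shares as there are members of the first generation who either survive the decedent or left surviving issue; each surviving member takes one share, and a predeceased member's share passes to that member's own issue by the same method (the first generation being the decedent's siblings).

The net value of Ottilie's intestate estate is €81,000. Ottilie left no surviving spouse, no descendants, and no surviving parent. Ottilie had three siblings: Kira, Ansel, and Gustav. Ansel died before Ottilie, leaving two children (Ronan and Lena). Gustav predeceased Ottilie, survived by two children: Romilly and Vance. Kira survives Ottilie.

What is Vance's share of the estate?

The entire €81,000 passes to the siblings and their issue.
That amount (€81,000) is divided into 3 shares of €27,000: Kira takes €27,000; Ansel's €27,000 share passes to Ansel's issue; Gustav's €27,000 share passes to Gustav's issue.
Ansel's share (€27,000) is divided into 2 shares of €13,500: Ronan and Lena each take €13,500.
Gustav's share (€27,000) is divided into 2 shares of €13,500: Romilly and Vance each take €13,500.

Vance receives €13,500.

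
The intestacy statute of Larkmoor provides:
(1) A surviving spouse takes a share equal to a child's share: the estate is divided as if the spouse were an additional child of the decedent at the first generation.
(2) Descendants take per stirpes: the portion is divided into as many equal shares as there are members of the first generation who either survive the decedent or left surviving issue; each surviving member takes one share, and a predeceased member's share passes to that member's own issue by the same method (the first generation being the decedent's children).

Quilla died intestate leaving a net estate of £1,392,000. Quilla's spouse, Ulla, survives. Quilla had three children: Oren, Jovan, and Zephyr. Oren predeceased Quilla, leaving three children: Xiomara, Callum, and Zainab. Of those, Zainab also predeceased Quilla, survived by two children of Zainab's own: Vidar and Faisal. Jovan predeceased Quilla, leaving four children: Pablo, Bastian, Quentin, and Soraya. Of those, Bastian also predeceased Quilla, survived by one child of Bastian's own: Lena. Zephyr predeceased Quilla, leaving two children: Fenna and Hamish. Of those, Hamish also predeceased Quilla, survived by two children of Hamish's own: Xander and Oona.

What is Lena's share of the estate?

Lena receives £87,000.

The spouse counts as an additional share at the children's level, so there are 4 primary shares of £348,000. Ulla takes one such share (£348,000).
The children's combined portion (£1,044,000) is divided into 3 shares of £348,000: Oren's £348,000 share passes to Oren's issue; Jovan's £348,000 share passes to Jovan's issue; Zephyr's £348,000 share passes to Zephyr's issue.
Oren's share (£348,000) is divided into 3 shares of £116,000: Xiomara and Callum each take £116,000; Zainab's £116,000 share passes to Zainab's issue.
Zainab's share (£116,000) is divided into 2 shares of £58,000: Vidar and Faisal each take £58,000.
Jovan's share (£348,000) is divided into 4 shares of £87,000: Pablo, Quentin, and Soraya each take £87,000; Bastian's £87,000 share passes to Bastian's issue.
Bastian's share (£87,000) passes entirely to Lena.
Zephyr's share (£348,000) is divided into 2 shares of £174,000: Fenna takes £174,000; Hamish's £174,000 share passes to Hamish's issue.
Hamish's share (£174,000) is divided into 2 shares of £87,000: Xander and Oona each take £87,000.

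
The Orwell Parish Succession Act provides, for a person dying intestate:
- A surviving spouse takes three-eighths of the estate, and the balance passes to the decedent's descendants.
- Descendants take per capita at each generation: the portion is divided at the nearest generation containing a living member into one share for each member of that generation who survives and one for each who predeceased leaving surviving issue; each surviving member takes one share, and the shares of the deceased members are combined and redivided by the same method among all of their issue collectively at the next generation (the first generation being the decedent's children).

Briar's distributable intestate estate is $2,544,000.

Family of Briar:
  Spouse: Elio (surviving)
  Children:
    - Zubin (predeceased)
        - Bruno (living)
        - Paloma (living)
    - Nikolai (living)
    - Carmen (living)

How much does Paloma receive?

Elio takes three-eighths of $2,544,000 = $954,000. The remaining $1,590,000 passes to the descendants.
The descendants' portion ($1,590,000) is divided at the children's generation into 3 shares of $530,000. Nikolai and Carmen each take $530,000. The remaining share for the deceased Zubin ($530,000) is carried to the next generation.
That pool ($530,000) is divided at the grandchildren's generation equally among Bruno and Paloma: $265,000 each.

Paloma receives $265,000.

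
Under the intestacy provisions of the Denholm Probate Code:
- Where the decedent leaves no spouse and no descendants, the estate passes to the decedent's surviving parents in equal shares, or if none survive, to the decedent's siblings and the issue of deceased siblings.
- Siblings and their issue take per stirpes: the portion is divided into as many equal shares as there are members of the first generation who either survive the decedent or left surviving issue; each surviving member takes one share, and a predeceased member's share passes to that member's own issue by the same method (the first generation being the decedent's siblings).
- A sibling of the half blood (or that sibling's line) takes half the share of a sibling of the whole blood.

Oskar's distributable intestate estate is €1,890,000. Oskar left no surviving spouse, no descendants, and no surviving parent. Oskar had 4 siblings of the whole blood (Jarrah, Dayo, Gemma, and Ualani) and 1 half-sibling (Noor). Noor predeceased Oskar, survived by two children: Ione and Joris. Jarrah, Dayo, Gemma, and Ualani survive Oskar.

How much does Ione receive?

The entire €1,890,000 passes to the siblings and their issue.
Counting each half-blood sibling's line as half a unit, there are 9/2 units in €1,890,000, so one unit is €420,000. Whole-blood lines (Jarrah, Dayo, Gemma, and Ualani) take €420,000 each; half-blood lines (Noor) take €210,000 each.
Noor's share (€210,000) is divided into 2 shares of €105,000: Ione and Joris each take €105,000.

Ione receives €105,000.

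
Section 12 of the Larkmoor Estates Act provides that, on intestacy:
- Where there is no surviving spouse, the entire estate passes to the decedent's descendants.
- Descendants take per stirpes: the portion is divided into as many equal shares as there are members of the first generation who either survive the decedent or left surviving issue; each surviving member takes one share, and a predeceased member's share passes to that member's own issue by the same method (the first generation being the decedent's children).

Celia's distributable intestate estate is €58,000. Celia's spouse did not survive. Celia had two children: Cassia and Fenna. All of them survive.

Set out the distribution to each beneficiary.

The entire €58,000 passes to the descendants.
That amount (€58,000) is divided into 2 shares of €29,000: Cassia and Fenna each take €29,000.

Cassia: €29,000; Fenna: €29,000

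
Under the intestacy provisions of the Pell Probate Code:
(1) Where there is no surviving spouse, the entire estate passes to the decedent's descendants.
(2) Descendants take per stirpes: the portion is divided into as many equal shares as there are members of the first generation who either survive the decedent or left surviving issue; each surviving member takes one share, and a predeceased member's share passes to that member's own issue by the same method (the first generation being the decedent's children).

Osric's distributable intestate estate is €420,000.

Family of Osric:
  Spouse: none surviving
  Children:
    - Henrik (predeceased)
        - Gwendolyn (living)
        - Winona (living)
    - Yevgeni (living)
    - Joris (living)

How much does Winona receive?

Winona receives €70,000.

The entire €420,000 passes to the descendants.
That amount (€420,000) is divided into 3 shares of €140,000: Yevgeni and Joris each take €140,000; Henrik's €140,000 share passes to Henrik's issue.
Henrik's share (€140,000) is divided into 2 shares of €70,000: Gwendolyn and Winona each take €70,000.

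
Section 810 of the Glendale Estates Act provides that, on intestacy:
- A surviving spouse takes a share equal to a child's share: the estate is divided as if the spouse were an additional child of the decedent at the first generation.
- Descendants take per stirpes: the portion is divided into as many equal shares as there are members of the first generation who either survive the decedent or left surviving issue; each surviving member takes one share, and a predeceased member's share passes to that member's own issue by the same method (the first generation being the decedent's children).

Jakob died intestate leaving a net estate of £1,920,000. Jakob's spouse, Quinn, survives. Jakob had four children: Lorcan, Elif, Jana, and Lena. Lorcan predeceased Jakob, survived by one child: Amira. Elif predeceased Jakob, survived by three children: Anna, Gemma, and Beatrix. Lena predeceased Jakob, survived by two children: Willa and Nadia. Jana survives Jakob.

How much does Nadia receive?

Nadia receives £192,000.

The spouse counts as an additional share at the children's level, so there are 5 primary shares of £384,000. Quinn takes one such share (£384,000).
The children's combined portion (£1,536,000) is divided into 4 shares of £384,000: Jana takes £384,000; Lorcan's £384,000 share passes to Lorcan's issue; Elif's £384,000 share passes to Elif's issue; Lena's £384,000 share passes to Lena's issue.
Lorcan's share (£384,000) passes entirely to Amira.
Elif's share (£384,000) is divided into 3 shares of £128,000: Anna, Gemma, and Beatrix each take £128,000.
Lena's share (£384,000) is divided into 2 shares of £192,000: Willa and Nadia each take £192,000.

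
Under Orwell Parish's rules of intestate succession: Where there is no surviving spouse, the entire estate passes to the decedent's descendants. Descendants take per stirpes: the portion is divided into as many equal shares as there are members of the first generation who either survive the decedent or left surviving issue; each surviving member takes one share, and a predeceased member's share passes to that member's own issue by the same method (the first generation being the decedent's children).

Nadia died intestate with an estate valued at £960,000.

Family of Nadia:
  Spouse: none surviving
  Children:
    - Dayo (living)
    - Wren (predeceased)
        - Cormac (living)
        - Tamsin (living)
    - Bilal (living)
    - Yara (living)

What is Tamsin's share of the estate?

Tamsin receives £120,000.

The entire £960,000 passes to the descendants.
That amount (£960,000) is divided into 4 shares of £240,000: Dayo, Bilal, and Yara each take £240,000; Wren's £240,000 share passes to Wren's issue.
Wren's share (£240,000) is divided into 2 shares of £120,000: Cormac and Tamsin each take £120,000.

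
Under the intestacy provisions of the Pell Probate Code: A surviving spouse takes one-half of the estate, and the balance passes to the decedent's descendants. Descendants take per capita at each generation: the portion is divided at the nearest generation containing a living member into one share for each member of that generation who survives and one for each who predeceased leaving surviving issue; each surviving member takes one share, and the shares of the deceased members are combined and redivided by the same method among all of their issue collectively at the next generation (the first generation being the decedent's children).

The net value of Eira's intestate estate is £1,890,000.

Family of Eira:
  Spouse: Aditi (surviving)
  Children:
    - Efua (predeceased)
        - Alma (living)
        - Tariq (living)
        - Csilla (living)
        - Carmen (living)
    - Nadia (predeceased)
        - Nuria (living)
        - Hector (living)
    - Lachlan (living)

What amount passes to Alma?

Alma receives £105,000.

Aditi takes one-half of £1,890,000 = £945,000. The remaining £945,000 passes to the descendants.
The descendants' portion (£945,000) is divided at the children's generation into 3 shares of £315,000. Lachlan takes £315,000. The 2 shares of the deceased (Efua and Nadia) are combined into a pool of £630,000.
That pool (£630,000) is divided at the grandchildren's generation equally among Alma, Tariq, Csilla, Carmen, Nuria, and Hector: £105,000 each.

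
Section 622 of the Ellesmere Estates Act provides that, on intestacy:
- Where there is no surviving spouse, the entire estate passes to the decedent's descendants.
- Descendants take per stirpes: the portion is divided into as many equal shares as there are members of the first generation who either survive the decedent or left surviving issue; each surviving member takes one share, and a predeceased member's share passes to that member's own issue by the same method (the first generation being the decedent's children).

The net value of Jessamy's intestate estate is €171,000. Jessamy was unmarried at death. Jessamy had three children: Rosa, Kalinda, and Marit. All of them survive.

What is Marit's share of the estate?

The entire €171,000 passes to the descendants.
That amount (€171,000) is divided into 3 shares of €57,000: Rosa, Kalinda, and Marit each take €57,000.

Marit receives €57,000.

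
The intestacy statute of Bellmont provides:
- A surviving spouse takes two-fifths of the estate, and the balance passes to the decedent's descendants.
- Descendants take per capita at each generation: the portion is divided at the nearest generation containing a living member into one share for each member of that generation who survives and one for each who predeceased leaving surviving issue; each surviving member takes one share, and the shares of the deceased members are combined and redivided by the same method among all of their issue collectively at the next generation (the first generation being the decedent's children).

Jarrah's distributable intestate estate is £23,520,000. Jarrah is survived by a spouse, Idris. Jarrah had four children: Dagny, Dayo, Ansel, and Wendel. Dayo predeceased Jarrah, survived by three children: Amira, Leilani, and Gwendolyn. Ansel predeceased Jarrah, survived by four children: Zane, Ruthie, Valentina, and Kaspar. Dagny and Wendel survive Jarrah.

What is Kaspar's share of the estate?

Idris takes two-fifths of £23,520,000 = £9,408,000. The remaining £14,112,000 passes to the descendants.
The descendants' portion (£14,112,000) is divided at the children's generation into 4 shares of £3,528,000. Dagny and Wendel each take £3,528,000. The 2 shares of the deceased (Dayo and Ansel) are combined into a pool of £7,056,000.
That pool (£7,056,000) is divided at the grandchildren's generation equally among Amira, Leilani, Gwendolyn, Zane, Ruthie, Valentina, and Kaspar: £1,008,000 each.

Kaspar receives £1,008,000.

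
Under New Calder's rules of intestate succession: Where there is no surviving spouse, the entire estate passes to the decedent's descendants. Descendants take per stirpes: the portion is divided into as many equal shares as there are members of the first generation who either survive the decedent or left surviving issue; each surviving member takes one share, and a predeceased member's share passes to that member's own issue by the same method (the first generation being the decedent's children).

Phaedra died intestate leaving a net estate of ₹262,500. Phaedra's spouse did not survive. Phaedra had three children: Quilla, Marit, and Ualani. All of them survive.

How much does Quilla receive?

The entire ₹262,500 passes to the descendants.
That amount (₹262,500) is divided into 3 shares of ₹87,500: Quilla, Marit, and Ualani each take ₹87,500.

Quilla receives ₹87,500.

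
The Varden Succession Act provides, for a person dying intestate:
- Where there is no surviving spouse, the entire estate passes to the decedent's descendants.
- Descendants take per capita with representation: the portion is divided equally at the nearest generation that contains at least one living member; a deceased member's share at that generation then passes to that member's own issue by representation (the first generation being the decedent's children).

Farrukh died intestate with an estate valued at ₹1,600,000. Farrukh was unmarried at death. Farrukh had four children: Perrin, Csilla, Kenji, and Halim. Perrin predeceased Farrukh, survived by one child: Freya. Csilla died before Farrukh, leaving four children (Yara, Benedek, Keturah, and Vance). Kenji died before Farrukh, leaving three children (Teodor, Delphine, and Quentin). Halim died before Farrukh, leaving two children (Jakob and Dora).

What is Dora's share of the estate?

Dora receives ₹160,000.

The entire ₹1,600,000 passes to the descendants.
No child survives, so the initial division is made at the grandchildren's generation.
That amount (₹1,600,000) is divided into 10 shares of ₹160,000: Freya, Yara, Benedek, Keturah, Vance, Teodor, Delphine, Quentin, Jakob, and Dora each take ₹160,000.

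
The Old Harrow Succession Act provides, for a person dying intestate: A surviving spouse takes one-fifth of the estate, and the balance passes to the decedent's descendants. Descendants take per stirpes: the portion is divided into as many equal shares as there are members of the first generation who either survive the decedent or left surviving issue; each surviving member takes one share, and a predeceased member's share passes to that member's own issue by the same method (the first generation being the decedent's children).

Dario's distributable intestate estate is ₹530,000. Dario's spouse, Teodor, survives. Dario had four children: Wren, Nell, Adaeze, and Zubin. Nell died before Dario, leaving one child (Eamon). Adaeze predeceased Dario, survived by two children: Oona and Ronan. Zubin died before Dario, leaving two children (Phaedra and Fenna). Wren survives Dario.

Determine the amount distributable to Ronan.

Teodor takes one-fifth of ₹530,000 = ₹106,000. The remaining ₹424,000 passes to the descendants.
The descendants' portion (₹424,000) is divided into 4 shares of ₹106,000: Wren takes ₹106,000; Nell's ₹106,000 share passes to Nell's issue; Adaeze's ₹106,000 share passes to Adaeze's issue; Zubin's ₹106,000 share passes to Zubin's issue.
Nell's share (₹106,000) passes entirely to Eamon.
Adaeze's share (₹106,000) is divided into 2 shares of ₹53,000: Oona and Ronan each take ₹53,000.
Zubin's share (₹106,000) is divided into 2 shares of ₹53,000: Phaedra and Fenna each take ₹53,000.

Ronan receives ₹53,000.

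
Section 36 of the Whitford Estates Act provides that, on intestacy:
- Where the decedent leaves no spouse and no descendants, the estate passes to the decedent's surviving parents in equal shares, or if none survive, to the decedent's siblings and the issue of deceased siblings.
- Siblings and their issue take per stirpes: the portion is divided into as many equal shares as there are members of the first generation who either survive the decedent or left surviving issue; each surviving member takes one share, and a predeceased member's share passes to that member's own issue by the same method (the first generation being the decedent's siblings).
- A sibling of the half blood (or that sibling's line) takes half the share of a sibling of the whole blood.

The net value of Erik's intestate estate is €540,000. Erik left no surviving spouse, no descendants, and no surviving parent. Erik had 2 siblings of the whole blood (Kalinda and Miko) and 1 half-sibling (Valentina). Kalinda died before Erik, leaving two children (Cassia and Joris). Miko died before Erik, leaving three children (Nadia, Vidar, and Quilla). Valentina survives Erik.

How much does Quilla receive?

Quilla receives €72,000.

The entire €540,000 passes to the siblings and their issue.
Counting each half-blood sibling's line as half a unit, there are 5/2 units in €540,000, so one unit is €216,000. Whole-blood lines (Kalinda and Miko) take €216,000 each; half-blood lines (Valentina) take €108,000 each.
Kalinda's share (€216,000) is divided into 2 shares of €108,000: Cassia and Joris each take €108,000.
Miko's share (€216,000) is divided into 3 shares of €72,000: Nadia, Vidar, and Quilla each take €72,000.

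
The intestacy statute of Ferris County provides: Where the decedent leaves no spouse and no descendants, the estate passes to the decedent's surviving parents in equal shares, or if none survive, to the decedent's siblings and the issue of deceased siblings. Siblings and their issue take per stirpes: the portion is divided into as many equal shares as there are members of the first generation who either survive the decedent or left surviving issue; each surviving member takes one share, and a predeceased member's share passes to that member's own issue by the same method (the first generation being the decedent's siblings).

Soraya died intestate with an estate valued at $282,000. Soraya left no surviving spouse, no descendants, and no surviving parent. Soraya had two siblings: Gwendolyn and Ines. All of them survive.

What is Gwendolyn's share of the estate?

Gwendolyn receives $141,000.

The entire $282,000 passes to the siblings and their issue.
That amount ($282,000) is divided into 2 shares of $141,000: Gwendolyn and Ines each take $141,000.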